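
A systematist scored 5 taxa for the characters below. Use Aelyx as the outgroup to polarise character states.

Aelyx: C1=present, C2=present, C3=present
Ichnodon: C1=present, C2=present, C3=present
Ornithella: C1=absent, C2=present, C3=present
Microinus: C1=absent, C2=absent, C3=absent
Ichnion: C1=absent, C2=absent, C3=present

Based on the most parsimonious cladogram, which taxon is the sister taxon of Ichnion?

The outgroup has state 'present' for every character, so 'absent' is the derived state throughout.
Only Ichnion, Microinus, and Ornithella show the derived state 'absent' for C1, supporting them as a clade.
C2 (derived state 'absent') is shared by Ichnion and Microinus — a synapomorphy uniting that clade.
C3: derived state 'absent' in Microinus only — an autapomorphy, so it tells us nothing about relationships among taxa.
Most parsimonious ingroup topology: (Ichnodon,(Ornithella,(Microinus,Ichnion))).
Ichnion and Microinus form a cherry on this tree, so they are sister taxa.

Microinus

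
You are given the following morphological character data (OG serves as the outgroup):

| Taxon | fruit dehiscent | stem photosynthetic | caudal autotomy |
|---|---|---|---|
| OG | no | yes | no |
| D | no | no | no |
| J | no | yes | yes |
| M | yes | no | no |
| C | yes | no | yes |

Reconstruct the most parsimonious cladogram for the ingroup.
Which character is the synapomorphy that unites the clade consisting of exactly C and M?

fruit dehiscent

Character polarity is set by the outgroup: the derived state is whichever differs from the outgroup's state, so for stem photosynthetic the derived state is 'no', and for the remaining characters it is 'yes'.
Only C and M show the derived state 'yes' for fruit dehiscent, supporting them as a clade.
stem photosynthetic (derived state 'no') is shared by C, D, and M — a synapomorphy uniting that clade.
caudal autotomy groups C and J, which is incompatible with the clades supported by the remaining characters; treating it as convergent (homoplasy) costs fewer steps than any alternative tree.
Most parsimonious ingroup topology: ((D,(M,C)),J).
The clade {C, M} is supported by fruit dehiscent: its derived state 'yes' occurs in exactly those taxa and in no other taxon (including the outgroup).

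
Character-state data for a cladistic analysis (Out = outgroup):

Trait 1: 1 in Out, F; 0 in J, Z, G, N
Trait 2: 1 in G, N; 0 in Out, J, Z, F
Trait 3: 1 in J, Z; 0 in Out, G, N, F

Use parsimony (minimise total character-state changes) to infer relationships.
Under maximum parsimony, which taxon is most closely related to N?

G

Character polarity is set by the outgroup: the derived state is whichever differs from the outgroup's state, so for Trait 1 the derived state is '0', and for the remaining characters it is '1'.
Trait 1 (derived state '0') is shared by G, J, N, and Z — a synapomorphy uniting that clade.
Only G and N show the derived state '1' for Trait 2, supporting them as a clade.
Trait 3: derived state '1' in J and Z only — synapomorphy for {J, Z}.
Most parsimonious ingroup topology: (((J,Z),(G,N)),F).
N and G form a cherry on this tree, so they are sister taxa.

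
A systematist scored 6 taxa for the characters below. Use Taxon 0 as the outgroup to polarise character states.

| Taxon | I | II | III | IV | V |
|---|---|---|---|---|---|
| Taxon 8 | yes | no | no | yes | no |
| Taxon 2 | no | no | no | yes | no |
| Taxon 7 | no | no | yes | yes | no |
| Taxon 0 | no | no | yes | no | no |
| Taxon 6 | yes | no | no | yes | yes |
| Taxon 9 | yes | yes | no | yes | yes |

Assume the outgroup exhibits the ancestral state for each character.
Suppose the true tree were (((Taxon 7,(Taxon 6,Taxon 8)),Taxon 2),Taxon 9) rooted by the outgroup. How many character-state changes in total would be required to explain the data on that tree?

Map each character onto (((Taxon 7,(Taxon 6,Taxon 8)),Taxon 2),Taxon 9) (rooted by Taxon 0) and count the minimum state changes it requires (Fitch parsimony):
I: 2; II: 1; III: 2; IV: 1; V: 2.
Total tree length = 8.

8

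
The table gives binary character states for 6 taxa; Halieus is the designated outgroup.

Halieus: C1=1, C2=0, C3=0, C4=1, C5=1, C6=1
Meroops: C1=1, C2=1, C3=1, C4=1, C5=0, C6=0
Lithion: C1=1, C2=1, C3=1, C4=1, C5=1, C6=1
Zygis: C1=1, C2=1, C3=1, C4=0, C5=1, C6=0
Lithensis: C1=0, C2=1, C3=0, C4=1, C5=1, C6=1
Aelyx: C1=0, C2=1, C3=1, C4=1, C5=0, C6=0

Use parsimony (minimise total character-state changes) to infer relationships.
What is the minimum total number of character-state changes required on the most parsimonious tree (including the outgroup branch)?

7

Character polarity is set by the outgroup: the derived state is whichever differs from the outgroup's state, so for C1, C4, C5, C6 the derived state is '0', and for the remaining characters it is '1'.
C1 (state '0') occurs in Aelyx and Lithensis but conflicts with the nesting implied by the other characters — most parsimoniously interpreted as homoplasy.
All ingroup taxa share the derived state '1' for C2; it defines the ingroup but does not resolve relationships within it.
C3 (derived state '1') is shared by Aelyx, Lithion, Meroops, and Zygis — a synapomorphy uniting that clade.
C4: derived state '0' in Zygis only — an autapomorphy, so it tells us nothing about relationships among taxa.
C5 (derived state '0') is shared by Aelyx and Meroops — a synapomorphy uniting that clade.
C6 (derived state '0') is shared by Aelyx, Meroops, and Zygis — a synapomorphy uniting that clade.
Most parsimonious ingroup topology: ((((Meroops,Aelyx),Zygis),Lithion),Lithensis).
Changes per character on this tree: C1: 2; C2: 1; C3: 1; C4: 1; C5: 1; C6: 1.
Total = 7.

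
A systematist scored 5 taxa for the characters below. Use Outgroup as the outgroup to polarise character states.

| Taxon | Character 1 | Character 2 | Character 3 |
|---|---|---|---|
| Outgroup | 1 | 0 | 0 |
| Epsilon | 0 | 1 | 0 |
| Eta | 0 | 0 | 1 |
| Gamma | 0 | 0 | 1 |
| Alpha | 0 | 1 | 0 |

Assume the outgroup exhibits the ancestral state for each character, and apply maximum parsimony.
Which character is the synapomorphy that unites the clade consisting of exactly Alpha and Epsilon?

Character 2

Character polarity is set by the outgroup: the derived state is whichever differs from the outgroup's state, so for Character 1 the derived state is '0', and for the remaining characters it is '1'.
All ingroup taxa share the derived state '0' for Character 1; it defines the ingroup but does not resolve relationships within it.
Only Alpha and Epsilon show the derived state '1' for Character 2, supporting them as a clade.
Only Eta and Gamma show the derived state '1' for Character 3, supporting them as a clade.
Most parsimonious ingroup topology: ((Epsilon,Alpha),(Eta,Gamma)).
The clade {Alpha, Epsilon} is supported by Character 2: its derived state '1' occurs in exactly those taxa and in no other taxon (including the outgroup).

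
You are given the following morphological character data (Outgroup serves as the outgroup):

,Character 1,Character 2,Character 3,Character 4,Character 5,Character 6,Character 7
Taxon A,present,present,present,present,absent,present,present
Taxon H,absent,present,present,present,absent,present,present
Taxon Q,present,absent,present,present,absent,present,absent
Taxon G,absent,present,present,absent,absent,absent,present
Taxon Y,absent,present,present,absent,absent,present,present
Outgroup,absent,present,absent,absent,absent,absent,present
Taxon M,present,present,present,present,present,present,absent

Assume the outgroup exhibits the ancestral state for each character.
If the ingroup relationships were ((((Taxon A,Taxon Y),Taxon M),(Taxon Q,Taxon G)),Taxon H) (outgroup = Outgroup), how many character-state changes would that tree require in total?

13

Map each character onto ((((Taxon A,Taxon Y),Taxon M),(Taxon Q,Taxon G)),Taxon H) (rooted by Outgroup) and count the minimum state changes it requires (Fitch parsimony):
Character 1: 3; Character 2: 1; Character 3: 1; Character 4: 3; Character 5: 1; Character 6: 2; Character 7: 2.
Total tree length = 13.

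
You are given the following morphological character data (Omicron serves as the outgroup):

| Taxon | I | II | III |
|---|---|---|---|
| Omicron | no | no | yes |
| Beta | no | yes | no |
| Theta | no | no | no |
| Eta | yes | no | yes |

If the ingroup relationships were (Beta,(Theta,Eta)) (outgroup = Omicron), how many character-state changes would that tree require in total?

4

Map each character onto (Beta,(Theta,Eta)) (rooted by Omicron) and count the minimum state changes it requires (Fitch parsimony):
I: 1; II: 1; III: 2.
Total tree length = 4.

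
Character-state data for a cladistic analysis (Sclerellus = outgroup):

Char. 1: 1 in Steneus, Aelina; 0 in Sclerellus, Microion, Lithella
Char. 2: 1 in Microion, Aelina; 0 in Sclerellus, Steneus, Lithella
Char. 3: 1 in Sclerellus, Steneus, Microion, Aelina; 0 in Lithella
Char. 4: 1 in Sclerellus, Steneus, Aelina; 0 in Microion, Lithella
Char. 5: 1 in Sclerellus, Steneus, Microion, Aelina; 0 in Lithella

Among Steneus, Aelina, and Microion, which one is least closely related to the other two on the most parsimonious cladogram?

Microion

Character polarity is set by the outgroup: the derived state is whichever differs from the outgroup's state, so for Char. 3, Char. 4, Char. 5 the derived state is '0', and for the remaining characters it is '1'.
Char. 1 (derived state '1') is shared by Aelina and Steneus — a synapomorphy uniting that clade.
Char. 2 (state '1') occurs in Aelina and Microion but conflicts with the nesting implied by the other characters — most parsimoniously interpreted as homoplasy.
Char. 3 (derived state '0') is unique to Lithella (autapomorphy; uninformative for grouping).
Char. 4 (derived state '0') is shared by Lithella and Microion — a synapomorphy uniting that clade.
Char. 5: derived state '0' in Lithella only — an autapomorphy, so it tells us nothing about relationships among taxa.
Most parsimonious ingroup topology: ((Steneus,Aelina),(Microion,Lithella)).
Steneus and Aelina share a more recent common ancestor with each other than either does with Microion, so Microion is the least closely related of the three.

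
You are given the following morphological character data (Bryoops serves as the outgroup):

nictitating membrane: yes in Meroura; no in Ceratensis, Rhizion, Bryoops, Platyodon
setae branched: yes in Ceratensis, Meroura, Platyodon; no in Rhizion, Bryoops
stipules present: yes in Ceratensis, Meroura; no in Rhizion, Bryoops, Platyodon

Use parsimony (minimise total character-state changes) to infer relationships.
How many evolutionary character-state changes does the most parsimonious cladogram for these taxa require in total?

The outgroup has state 'no' for every character, so 'yes' is the derived state throughout.
nictitating membrane (derived state 'yes') is unique to Meroura (autapomorphy; uninformative for grouping).
setae branched: derived state 'yes' in Ceratensis, Meroura, and Platyodon only — synapomorphy for {Ceratensis, Meroura, Platyodon}.
stipules present: derived state 'yes' in Ceratensis and Meroura only — synapomorphy for {Ceratensis, Meroura}.
Most parsimonious ingroup topology: (((Meroura,Ceratensis),Platyodon),Rhizion).
Changes per character on this tree: nictitating membrane: 1; setae branched: 1; stipules present: 1.
Total = 3.

3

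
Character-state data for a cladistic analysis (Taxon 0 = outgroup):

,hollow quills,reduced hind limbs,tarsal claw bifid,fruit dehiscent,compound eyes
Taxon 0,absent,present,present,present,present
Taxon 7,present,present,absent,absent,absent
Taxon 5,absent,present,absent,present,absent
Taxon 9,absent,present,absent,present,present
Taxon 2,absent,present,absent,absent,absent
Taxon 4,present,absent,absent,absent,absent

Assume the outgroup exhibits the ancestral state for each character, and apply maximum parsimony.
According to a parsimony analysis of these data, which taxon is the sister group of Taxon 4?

Character polarity is set by the outgroup: the derived state is whichever differs from the outgroup's state, so for reduced hind limbs, tarsal claw bifid, fruit dehiscent, compound eyes the derived state is 'absent', and for the remaining characters it is 'present'.
hollow quills (derived state 'present') is shared by Taxon 4 and Taxon 7 — a synapomorphy uniting that clade.
reduced hind limbs (derived state 'absent') is unique to Taxon 4 (autapomorphy; uninformative for grouping).
tarsal claw bifid (derived state 'absent') is shared by all ingroup taxa — unites the whole ingroup.
Only Taxon 2, Taxon 4, and Taxon 7 show the derived state 'absent' for fruit dehiscent, supporting them as a clade.
compound eyes: derived state 'absent' in Taxon 2, Taxon 4, Taxon 5, and Taxon 7 only — synapomorphy for {Taxon 2, Taxon 4, Taxon 5, Taxon 7}.
Most parsimonious ingroup topology: ((((Taxon 7,Taxon 4),Taxon 2),Taxon 5),Taxon 9).
Taxon 4 and Taxon 7 form a cherry on this tree, so they are sister taxa.

Taxon 7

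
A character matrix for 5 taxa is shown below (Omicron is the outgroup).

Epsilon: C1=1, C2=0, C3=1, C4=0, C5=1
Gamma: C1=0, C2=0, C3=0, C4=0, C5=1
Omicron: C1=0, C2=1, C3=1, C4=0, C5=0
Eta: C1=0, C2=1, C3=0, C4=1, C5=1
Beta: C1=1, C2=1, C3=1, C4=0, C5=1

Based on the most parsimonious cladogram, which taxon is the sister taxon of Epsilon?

Character polarity is set by the outgroup: the derived state is whichever differs from the outgroup's state, so for C2, C3 the derived state is '0', and for the remaining characters it is '1'.
C1 (derived state '1') is shared by Beta and Epsilon — a synapomorphy uniting that clade.
C2 (state '0') occurs in Epsilon and Gamma but conflicts with the nesting implied by the other characters — most parsimoniously interpreted as homoplasy.
Only Eta and Gamma show the derived state '0' for C3, supporting them as a clade.
C4: derived state '1' in Eta only — an autapomorphy, so it tells us nothing about relationships among taxa.
C5 (derived state '1') is shared by all ingroup taxa — unites the whole ingroup.
Most parsimonious ingroup topology: ((Gamma,Eta),(Beta,Epsilon)).
Epsilon and Beta form a cherry on this tree, so they are sister taxa.

Beta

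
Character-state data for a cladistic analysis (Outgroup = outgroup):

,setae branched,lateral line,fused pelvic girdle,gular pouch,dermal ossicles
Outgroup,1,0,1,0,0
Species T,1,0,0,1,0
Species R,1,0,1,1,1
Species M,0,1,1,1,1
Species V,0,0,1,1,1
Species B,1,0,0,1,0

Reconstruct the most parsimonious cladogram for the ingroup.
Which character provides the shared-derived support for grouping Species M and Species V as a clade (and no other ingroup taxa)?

setae branched

Character polarity is set by the outgroup: the derived state is whichever differs from the outgroup's state, so for setae branched, fused pelvic girdle the derived state is '0', and for the remaining characters it is '1'.
setae branched (derived state '0') is shared by Species M and Species V — a synapomorphy uniting that clade.
lateral line (derived state '1') is unique to Species M (autapomorphy; uninformative for grouping).
fused pelvic girdle (derived state '0') is shared by Species B and Species T — a synapomorphy uniting that clade.
All ingroup taxa share the derived state '1' for gular pouch; it defines the ingroup but does not resolve relationships within it.
Only Species M, Species R, and Species V show the derived state '1' for dermal ossicles, supporting them as a clade.
Most parsimonious ingroup topology: ((Species T,Species B),(Species R,(Species M,Species V))).
The clade {Species M, Species V} is supported by setae branched: its derived state '0' occurs in exactly those taxa and in no other taxon (including the outgroup).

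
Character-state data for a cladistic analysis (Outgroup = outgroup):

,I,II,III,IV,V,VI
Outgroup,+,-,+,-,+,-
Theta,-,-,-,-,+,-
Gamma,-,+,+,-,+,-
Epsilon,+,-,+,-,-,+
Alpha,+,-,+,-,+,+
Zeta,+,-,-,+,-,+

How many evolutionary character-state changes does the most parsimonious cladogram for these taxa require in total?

7

Character polarity is set by the outgroup: the derived state is whichever differs from the outgroup's state, so for I, III, V the derived state is '-', and for the remaining characters it is '+'.
I: derived state '-' in Gamma and Theta only — synapomorphy for {Gamma, Theta}.
II (derived state '+') is unique to Gamma (autapomorphy; uninformative for grouping).
III groups Theta and Zeta, which is incompatible with the clades supported by the remaining characters; treating it as convergent (homoplasy) costs fewer steps than any alternative tree.
IV: derived state '+' in Zeta only — an autapomorphy, so it tells us nothing about relationships among taxa.
V (derived state '-') is shared by Epsilon and Zeta — a synapomorphy uniting that clade.
VI (derived state '+') is shared by Alpha, Epsilon, and Zeta — a synapomorphy uniting that clade.
Most parsimonious ingroup topology: ((Theta,Gamma),((Epsilon,Zeta),Alpha)).
Changes per character on this tree: I: 1; II: 1; III: 2; IV: 1; V: 1; VI: 1.
Total = 7.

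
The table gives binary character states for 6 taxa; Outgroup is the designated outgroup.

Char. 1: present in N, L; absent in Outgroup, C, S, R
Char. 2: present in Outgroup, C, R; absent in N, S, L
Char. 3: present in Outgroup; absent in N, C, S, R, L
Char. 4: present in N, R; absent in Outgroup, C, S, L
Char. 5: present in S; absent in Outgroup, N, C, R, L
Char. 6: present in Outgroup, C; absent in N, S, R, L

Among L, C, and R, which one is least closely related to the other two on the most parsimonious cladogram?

C

Character polarity is set by the outgroup: the derived state is whichever differs from the outgroup's state, so for Char. 2, Char. 3, Char. 6 the derived state is 'absent', and for the remaining characters it is 'present'.
Only L and N show the derived state 'present' for Char. 1, supporting them as a clade.
Char. 2 (derived state 'absent') is shared by L, N, and S — a synapomorphy uniting that clade.
All ingroup taxa share the derived state 'absent' for Char. 3; it defines the ingroup but does not resolve relationships within it.
Char. 4 groups N and R, which is incompatible with the clades supported by the remaining characters; treating it as convergent (homoplasy) costs fewer steps than any alternative tree.
Char. 5: derived state 'present' in S only — an autapomorphy, so it tells us nothing about relationships among taxa.
Char. 6: derived state 'absent' in L, N, R, and S only — synapomorphy for {L, N, R, S}.
Most parsimonious ingroup topology: (C,(((L,N),S),R)).
R and L share a more recent common ancestor with each other than either does with C, so C is the least closely related of the three.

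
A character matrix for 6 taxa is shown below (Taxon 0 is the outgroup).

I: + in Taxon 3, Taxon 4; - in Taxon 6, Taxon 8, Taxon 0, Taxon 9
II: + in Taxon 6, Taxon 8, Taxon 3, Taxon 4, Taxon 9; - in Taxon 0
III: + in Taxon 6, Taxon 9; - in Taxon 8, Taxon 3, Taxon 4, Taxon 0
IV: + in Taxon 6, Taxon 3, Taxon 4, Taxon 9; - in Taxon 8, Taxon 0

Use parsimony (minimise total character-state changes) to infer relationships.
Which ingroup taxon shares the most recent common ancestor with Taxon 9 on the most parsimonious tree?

Taxon 6

The outgroup has state '-' for every character, so '+' is the derived state throughout.
I: derived state '+' in Taxon 3 and Taxon 4 only — synapomorphy for {Taxon 3, Taxon 4}.
All ingroup taxa share the derived state '+' for II; it defines the ingroup but does not resolve relationships within it.
III: derived state '+' in Taxon 6 and Taxon 9 only — synapomorphy for {Taxon 6, Taxon 9}.
Only Taxon 3, Taxon 4, Taxon 6, and Taxon 9 show the derived state '+' for IV, supporting them as a clade.
Most parsimonious ingroup topology: (((Taxon 9,Taxon 6),(Taxon 4,Taxon 3)),Taxon 8).
Taxon 9 and Taxon 6 form a cherry on this tree, so they are sister taxa.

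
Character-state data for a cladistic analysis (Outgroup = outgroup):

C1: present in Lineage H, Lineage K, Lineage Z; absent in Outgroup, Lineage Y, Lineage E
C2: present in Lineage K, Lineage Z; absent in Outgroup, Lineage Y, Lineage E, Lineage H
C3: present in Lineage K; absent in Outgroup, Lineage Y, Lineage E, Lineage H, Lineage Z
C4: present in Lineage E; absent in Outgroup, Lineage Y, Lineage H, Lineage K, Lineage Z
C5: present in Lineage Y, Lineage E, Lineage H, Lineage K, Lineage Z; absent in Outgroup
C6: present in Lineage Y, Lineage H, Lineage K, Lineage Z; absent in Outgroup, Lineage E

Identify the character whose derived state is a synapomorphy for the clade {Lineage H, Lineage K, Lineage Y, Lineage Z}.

The outgroup has state 'absent' for every character, so 'present' is the derived state throughout.
C1: derived state 'present' in Lineage H, Lineage K, and Lineage Z only — synapomorphy for {Lineage H, Lineage K, Lineage Z}.
C2: derived state 'present' in Lineage K and Lineage Z only — synapomorphy for {Lineage K, Lineage Z}.
C3 (derived state 'present') is unique to Lineage K (autapomorphy; uninformative for grouping).
C4 (derived state 'present') is unique to Lineage E (autapomorphy; uninformative for grouping).
C5 (derived state 'present') is shared by all ingroup taxa — unites the whole ingroup.
Only Lineage H, Lineage K, Lineage Y, and Lineage Z show the derived state 'present' for C6, supporting them as a clade.
Most parsimonious ingroup topology: ((Lineage Y,(Lineage H,(Lineage K,Lineage Z))),Lineage E).
The clade {Lineage H, Lineage K, Lineage Y, Lineage Z} is supported by C6: its derived state 'present' occurs in exactly those taxa and in no other taxon (including the outgroup).

C6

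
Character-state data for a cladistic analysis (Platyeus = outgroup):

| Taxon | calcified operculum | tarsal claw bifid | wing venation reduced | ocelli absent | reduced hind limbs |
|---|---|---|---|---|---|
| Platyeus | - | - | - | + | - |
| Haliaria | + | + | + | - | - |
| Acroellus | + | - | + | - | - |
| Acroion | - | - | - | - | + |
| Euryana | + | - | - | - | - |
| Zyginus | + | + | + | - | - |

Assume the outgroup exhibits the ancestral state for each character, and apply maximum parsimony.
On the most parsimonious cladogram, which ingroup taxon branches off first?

Acroion

Character polarity is set by the outgroup: the derived state is whichever differs from the outgroup's state, so for ocelli absent the derived state is '-', and for the remaining characters it is '+'.
Only Acroellus, Euryana, Haliaria, and Zyginus show the derived state '+' for calcified operculum, supporting them as a clade.
tarsal claw bifid (derived state '+') is shared by Haliaria and Zyginus — a synapomorphy uniting that clade.
Only Acroellus, Haliaria, and Zyginus show the derived state '+' for wing venation reduced, supporting them as a clade.
All ingroup taxa share the derived state '-' for ocelli absent; it defines the ingroup but does not resolve relationships within it.
reduced hind limbs (derived state '+') is unique to Acroion (autapomorphy; uninformative for grouping).
Most parsimonious ingroup topology: ((((Haliaria,Zyginus),Acroellus),Euryana),Acroion).
Acroion is sister to the clade containing all other ingroup taxa, so it is the earliest-diverging (most basal) ingroup lineage.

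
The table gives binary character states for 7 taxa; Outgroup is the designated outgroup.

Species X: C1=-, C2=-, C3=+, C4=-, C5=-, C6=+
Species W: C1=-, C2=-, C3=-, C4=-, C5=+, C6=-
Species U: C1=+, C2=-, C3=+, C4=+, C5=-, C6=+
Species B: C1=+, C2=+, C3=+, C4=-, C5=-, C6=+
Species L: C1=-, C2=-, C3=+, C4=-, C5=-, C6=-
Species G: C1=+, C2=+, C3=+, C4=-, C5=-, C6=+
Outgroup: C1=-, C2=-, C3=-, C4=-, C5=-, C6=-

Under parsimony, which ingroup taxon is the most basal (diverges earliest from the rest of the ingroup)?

The outgroup has state '-' for every character, so '+' is the derived state throughout.
Only Species B, Species G, and Species U show the derived state '+' for C1, supporting them as a clade.
Only Species B and Species G show the derived state '+' for C2, supporting them as a clade.
C3: derived state '+' in Species B, Species G, Species L, Species U, and Species X only — synapomorphy for {Species B, Species G, Species L, Species U, Species X}.
C4 (derived state '+') is unique to Species U (autapomorphy; uninformative for grouping).
C5 (derived state '+') is unique to Species W (autapomorphy; uninformative for grouping).
C6: derived state '+' in Species B, Species G, Species U, and Species X only — synapomorphy for {Species B, Species G, Species U, Species X}.
Most parsimonious ingroup topology: ((Species L,((Species U,(Species G,Species B)),Species X)),Species W).
Species W is sister to the clade containing all other ingroup taxa, so it is the earliest-diverging (most basal) ingroup lineage.

Species W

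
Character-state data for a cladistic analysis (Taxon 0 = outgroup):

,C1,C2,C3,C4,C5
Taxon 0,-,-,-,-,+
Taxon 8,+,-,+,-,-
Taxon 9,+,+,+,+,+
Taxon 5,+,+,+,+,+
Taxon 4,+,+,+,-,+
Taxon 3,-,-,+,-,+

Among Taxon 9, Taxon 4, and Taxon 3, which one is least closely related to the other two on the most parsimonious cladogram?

Character polarity is set by the outgroup: the derived state is whichever differs from the outgroup's state, so for C5 the derived state is '-', and for the remaining characters it is '+'.
Only Taxon 4, Taxon 5, Taxon 8, and Taxon 9 show the derived state '+' for C1, supporting them as a clade.
C2: derived state '+' in Taxon 4, Taxon 5, and Taxon 9 only — synapomorphy for {Taxon 4, Taxon 5, Taxon 9}.
All ingroup taxa share the derived state '+' for C3; it defines the ingroup but does not resolve relationships within it.
Only Taxon 5 and Taxon 9 show the derived state '+' for C4, supporting them as a clade.
C5: derived state '-' in Taxon 8 only — an autapomorphy, so it tells us nothing about relationships among taxa.
Most parsimonious ingroup topology: ((Taxon 8,((Taxon 9,Taxon 5),Taxon 4)),Taxon 3).
Taxon 9 and Taxon 4 share a more recent common ancestor with each other than either does with Taxon 3, so Taxon 3 is the least closely related of the three.

Taxon 3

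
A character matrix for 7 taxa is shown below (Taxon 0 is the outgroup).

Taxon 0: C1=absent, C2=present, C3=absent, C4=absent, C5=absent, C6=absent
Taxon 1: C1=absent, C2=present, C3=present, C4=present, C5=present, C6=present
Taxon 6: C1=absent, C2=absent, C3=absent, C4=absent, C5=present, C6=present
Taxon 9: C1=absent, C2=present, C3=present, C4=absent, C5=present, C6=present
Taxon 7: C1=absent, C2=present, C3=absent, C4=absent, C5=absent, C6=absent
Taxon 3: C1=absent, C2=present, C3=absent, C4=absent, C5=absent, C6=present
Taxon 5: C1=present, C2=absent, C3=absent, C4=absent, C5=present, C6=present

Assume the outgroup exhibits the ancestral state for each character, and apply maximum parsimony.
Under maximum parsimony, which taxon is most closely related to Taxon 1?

Character polarity is set by the outgroup: the derived state is whichever differs from the outgroup's state, so for C2 the derived state is 'absent', and for the remaining characters it is 'present'.
C1 (derived state 'present') is unique to Taxon 5 (autapomorphy; uninformative for grouping).
C2 (derived state 'absent') is shared by Taxon 5 and Taxon 6 — a synapomorphy uniting that clade.
Only Taxon 1 and Taxon 9 show the derived state 'present' for C3, supporting them as a clade.
C4 (derived state 'present') is unique to Taxon 1 (autapomorphy; uninformative for grouping).
C5: derived state 'present' in Taxon 1, Taxon 5, Taxon 6, and Taxon 9 only — synapomorphy for {Taxon 1, Taxon 5, Taxon 6, Taxon 9}.
C6: derived state 'present' in Taxon 1, Taxon 3, Taxon 5, Taxon 6, and Taxon 9 only — synapomorphy for {Taxon 1, Taxon 3, Taxon 5, Taxon 6, Taxon 9}.
Most parsimonious ingroup topology: ((((Taxon 1,Taxon 9),(Taxon 6,Taxon 5)),Taxon 3),Taxon 7).
Taxon 1 and Taxon 9 form a cherry on this tree, so they are sister taxa.

Taxon 9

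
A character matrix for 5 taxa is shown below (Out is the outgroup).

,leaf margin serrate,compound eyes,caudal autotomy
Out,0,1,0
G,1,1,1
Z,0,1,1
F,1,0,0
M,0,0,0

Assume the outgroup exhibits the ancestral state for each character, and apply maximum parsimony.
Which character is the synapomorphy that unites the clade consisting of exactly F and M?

Character polarity is set by the outgroup: the derived state is whichever differs from the outgroup's state, so for compound eyes the derived state is '0', and for the remaining characters it is '1'.
leaf margin serrate groups F and G, which is incompatible with the clades supported by the remaining characters; treating it as convergent (homoplasy) costs fewer steps than any alternative tree.
compound eyes (derived state '0') is shared by F and M — a synapomorphy uniting that clade.
caudal autotomy (derived state '1') is shared by G and Z — a synapomorphy uniting that clade.
Most parsimonious ingroup topology: ((G,Z),(F,M)).
The clade {F, M} is supported by compound eyes: its derived state '0' occurs in exactly those taxa and in no other taxon (including the outgroup).

compound eyes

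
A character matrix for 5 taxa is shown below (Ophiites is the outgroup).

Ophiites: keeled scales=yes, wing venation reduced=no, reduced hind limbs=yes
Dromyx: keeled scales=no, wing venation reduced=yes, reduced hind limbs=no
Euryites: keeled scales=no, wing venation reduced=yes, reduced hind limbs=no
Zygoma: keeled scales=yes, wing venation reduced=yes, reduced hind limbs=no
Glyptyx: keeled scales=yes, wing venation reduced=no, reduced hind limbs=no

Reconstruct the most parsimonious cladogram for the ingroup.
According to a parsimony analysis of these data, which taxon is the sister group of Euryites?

Character polarity is set by the outgroup: the derived state is whichever differs from the outgroup's state, so for keeled scales, reduced hind limbs the derived state is 'no', and for the remaining characters it is 'yes'.
keeled scales (derived state 'no') is shared by Dromyx and Euryites — a synapomorphy uniting that clade.
Only Dromyx, Euryites, and Zygoma show the derived state 'yes' for wing venation reduced, supporting them as a clade.
All ingroup taxa share the derived state 'no' for reduced hind limbs; it defines the ingroup but does not resolve relationships within it.
Most parsimonious ingroup topology: (((Dromyx,Euryites),Zygoma),Glyptyx).
Euryites and Dromyx form a cherry on this tree, so they are sister taxa.

Dromyx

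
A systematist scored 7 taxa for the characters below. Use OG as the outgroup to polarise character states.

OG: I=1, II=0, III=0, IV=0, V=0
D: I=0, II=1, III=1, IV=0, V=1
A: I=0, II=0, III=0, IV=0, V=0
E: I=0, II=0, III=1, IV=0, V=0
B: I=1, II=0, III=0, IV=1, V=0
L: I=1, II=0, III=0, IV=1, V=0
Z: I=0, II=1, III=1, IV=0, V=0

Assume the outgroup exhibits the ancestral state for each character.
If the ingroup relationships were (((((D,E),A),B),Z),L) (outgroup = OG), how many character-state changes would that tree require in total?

9

Map each character onto (((((D,E),A),B),Z),L) (rooted by OG) and count the minimum state changes it requires (Fitch parsimony):
I: 2; II: 2; III: 2; IV: 2; V: 1.
Total tree length = 9.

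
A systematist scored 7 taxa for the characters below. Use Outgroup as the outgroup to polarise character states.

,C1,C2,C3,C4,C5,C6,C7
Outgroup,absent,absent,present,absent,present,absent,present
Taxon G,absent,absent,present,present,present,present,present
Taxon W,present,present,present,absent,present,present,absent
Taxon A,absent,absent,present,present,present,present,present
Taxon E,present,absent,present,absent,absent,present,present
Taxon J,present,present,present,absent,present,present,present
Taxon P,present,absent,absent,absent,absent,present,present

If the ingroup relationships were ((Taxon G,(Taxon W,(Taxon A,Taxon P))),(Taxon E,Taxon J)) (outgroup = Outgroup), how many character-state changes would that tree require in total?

12

Map each character onto ((Taxon G,(Taxon W,(Taxon A,Taxon P))),(Taxon E,Taxon J)) (rooted by Outgroup) and count the minimum state changes it requires (Fitch parsimony):
C1: 3; C2: 2; C3: 1; C4: 2; C5: 2; C6: 1; C7: 1.
Total tree length = 12.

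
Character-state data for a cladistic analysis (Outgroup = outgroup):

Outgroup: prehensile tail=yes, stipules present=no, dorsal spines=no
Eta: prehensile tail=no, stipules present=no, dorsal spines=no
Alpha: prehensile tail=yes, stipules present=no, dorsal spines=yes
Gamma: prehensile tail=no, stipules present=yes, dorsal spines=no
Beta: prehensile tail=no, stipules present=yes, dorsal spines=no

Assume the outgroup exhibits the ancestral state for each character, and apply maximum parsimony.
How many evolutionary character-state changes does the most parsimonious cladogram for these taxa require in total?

Character polarity is set by the outgroup: the derived state is whichever differs from the outgroup's state, so for prehensile tail the derived state is 'no', and for the remaining characters it is 'yes'.
prehensile tail: derived state 'no' in Beta, Eta, and Gamma only — synapomorphy for {Beta, Eta, Gamma}.
stipules present: derived state 'yes' in Beta and Gamma only — synapomorphy for {Beta, Gamma}.
dorsal spines (derived state 'yes') is unique to Alpha (autapomorphy; uninformative for grouping).
Most parsimonious ingroup topology: ((Eta,(Gamma,Beta)),Alpha).
Changes per character on this tree: prehensile tail: 1; stipules present: 1; dorsal spines: 1.
Total = 3.

3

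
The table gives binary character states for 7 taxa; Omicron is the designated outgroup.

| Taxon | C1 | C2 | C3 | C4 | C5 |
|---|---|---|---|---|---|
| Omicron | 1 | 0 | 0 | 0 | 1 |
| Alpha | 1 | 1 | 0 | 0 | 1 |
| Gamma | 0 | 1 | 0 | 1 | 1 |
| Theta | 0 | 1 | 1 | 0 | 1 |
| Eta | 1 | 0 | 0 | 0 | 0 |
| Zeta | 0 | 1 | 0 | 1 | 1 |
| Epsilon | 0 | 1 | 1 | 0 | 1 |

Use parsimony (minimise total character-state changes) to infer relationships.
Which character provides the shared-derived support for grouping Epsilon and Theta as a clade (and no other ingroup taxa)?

C3

Character polarity is set by the outgroup: the derived state is whichever differs from the outgroup's state, so for C1, C5 the derived state is '0', and for the remaining characters it is '1'.
C1 (derived state '0') is shared by Epsilon, Gamma, Theta, and Zeta — a synapomorphy uniting that clade.
Only Alpha, Epsilon, Gamma, Theta, and Zeta show the derived state '1' for C2, supporting them as a clade.
Only Epsilon and Theta show the derived state '1' for C3, supporting them as a clade.
C4: derived state '1' in Gamma and Zeta only — synapomorphy for {Gamma, Zeta}.
C5 (derived state '0') is unique to Eta (autapomorphy; uninformative for grouping).
Most parsimonious ingroup topology: ((Alpha,((Gamma,Zeta),(Theta,Epsilon))),Eta).
The clade {Epsilon, Theta} is supported by C3: its derived state '1' occurs in exactly those taxa and in no other taxon (including the outgroup).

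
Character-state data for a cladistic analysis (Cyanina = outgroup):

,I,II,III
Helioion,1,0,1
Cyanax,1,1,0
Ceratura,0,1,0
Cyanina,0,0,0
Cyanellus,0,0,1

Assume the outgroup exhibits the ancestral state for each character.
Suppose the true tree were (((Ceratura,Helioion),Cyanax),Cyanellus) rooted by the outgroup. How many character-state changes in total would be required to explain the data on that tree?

6

Map each character onto (((Ceratura,Helioion),Cyanax),Cyanellus) (rooted by Cyanina) and count the minimum state changes it requires (Fitch parsimony):
I: 2; II: 2; III: 2.
Total tree length = 6.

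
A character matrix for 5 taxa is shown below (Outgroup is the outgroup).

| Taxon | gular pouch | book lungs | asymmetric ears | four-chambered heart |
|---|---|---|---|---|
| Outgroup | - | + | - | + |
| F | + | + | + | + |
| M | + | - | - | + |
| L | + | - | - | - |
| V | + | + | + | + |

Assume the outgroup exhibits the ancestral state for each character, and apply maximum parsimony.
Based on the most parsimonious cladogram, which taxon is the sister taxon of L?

Character polarity is set by the outgroup: the derived state is whichever differs from the outgroup's state, so for book lungs, four-chambered heart the derived state is '-', and for the remaining characters it is '+'.
All ingroup taxa share the derived state '+' for gular pouch; it defines the ingroup but does not resolve relationships within it.
Only L and M show the derived state '-' for book lungs, supporting them as a clade.
asymmetric ears (derived state '+') is shared by F and V — a synapomorphy uniting that clade.
four-chambered heart: derived state '-' in L only — an autapomorphy, so it tells us nothing about relationships among taxa.
Most parsimonious ingroup topology: ((F,V),(M,L)).
L and M form a cherry on this tree, so they are sister taxa.

M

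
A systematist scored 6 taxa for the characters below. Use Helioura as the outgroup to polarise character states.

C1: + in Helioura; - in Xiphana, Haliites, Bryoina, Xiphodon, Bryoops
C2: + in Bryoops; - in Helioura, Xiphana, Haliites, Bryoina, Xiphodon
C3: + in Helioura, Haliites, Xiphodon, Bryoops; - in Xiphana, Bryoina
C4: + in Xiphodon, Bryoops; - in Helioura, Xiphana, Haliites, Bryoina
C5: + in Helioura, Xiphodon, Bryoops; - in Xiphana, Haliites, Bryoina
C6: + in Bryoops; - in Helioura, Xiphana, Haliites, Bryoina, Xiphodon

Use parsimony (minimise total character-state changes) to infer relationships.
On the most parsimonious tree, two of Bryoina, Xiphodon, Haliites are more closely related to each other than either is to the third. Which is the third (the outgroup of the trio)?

Xiphodon

Character polarity is set by the outgroup: the derived state is whichever differs from the outgroup's state, so for C1, C3, C5 the derived state is '-', and for the remaining characters it is '+'.
C1 (derived state '-') is shared by all ingroup taxa — unites the whole ingroup.
C2: derived state '+' in Bryoops only — an autapomorphy, so it tells us nothing about relationships among taxa.
C3: derived state '-' in Bryoina and Xiphana only — synapomorphy for {Bryoina, Xiphana}.
C4 (derived state '+') is shared by Bryoops and Xiphodon — a synapomorphy uniting that clade.
Only Bryoina, Haliites, and Xiphana show the derived state '-' for C5, supporting them as a clade.
C6: derived state '+' in Bryoops only — an autapomorphy, so it tells us nothing about relationships among taxa.
Most parsimonious ingroup topology: (((Xiphana,Bryoina),Haliites),(Xiphodon,Bryoops)).
Haliites and Bryoina share a more recent common ancestor with each other than either does with Xiphodon, so Xiphodon is the least closely related of the three.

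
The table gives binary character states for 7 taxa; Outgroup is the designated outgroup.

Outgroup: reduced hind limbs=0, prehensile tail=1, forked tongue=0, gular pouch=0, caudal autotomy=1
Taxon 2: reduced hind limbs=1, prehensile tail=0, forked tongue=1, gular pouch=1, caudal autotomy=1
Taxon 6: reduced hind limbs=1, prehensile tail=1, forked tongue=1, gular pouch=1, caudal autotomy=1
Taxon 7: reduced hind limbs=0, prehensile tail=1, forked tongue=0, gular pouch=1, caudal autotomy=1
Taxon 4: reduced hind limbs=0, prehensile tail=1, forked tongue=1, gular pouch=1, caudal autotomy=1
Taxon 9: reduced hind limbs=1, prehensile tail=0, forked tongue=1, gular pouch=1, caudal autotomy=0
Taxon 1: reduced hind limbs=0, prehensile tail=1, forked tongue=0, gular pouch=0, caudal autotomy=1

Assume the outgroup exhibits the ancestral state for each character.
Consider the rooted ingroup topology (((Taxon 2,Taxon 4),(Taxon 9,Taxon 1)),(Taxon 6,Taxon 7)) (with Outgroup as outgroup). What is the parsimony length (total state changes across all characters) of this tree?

11

Map each character onto (((Taxon 2,Taxon 4),(Taxon 9,Taxon 1)),(Taxon 6,Taxon 7)) (rooted by Outgroup) and count the minimum state changes it requires (Fitch parsimony):
reduced hind limbs: 3; prehensile tail: 2; forked tongue: 3; gular pouch: 2; caudal autotomy: 1.
Total tree length = 11.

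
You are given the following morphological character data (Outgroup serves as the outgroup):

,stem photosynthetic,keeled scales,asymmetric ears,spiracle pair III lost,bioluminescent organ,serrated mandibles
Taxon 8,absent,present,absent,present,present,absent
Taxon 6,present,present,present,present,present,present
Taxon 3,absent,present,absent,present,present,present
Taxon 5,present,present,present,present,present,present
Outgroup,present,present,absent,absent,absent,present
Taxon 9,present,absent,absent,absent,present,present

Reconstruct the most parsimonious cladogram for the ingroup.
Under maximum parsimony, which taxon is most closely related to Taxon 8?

Character polarity is set by the outgroup: the derived state is whichever differs from the outgroup's state, so for stem photosynthetic, keeled scales, serrated mandibles the derived state is 'absent', and for the remaining characters it is 'present'.
Only Taxon 3 and Taxon 8 show the derived state 'absent' for stem photosynthetic, supporting them as a clade.
keeled scales: derived state 'absent' in Taxon 9 only — an autapomorphy, so it tells us nothing about relationships among taxa.
asymmetric ears (derived state 'present') is shared by Taxon 5 and Taxon 6 — a synapomorphy uniting that clade.
Only Taxon 3, Taxon 5, Taxon 6, and Taxon 8 show the derived state 'present' for spiracle pair III lost, supporting them as a clade.
bioluminescent organ (derived state 'present') is shared by all ingroup taxa — unites the whole ingroup.
serrated mandibles: derived state 'absent' in Taxon 8 only — an autapomorphy, so it tells us nothing about relationships among taxa.
Most parsimonious ingroup topology: (((Taxon 8,Taxon 3),(Taxon 5,Taxon 6)),Taxon 9).
Taxon 8 and Taxon 3 form a cherry on this tree, so they are sister taxa.

Taxon 3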